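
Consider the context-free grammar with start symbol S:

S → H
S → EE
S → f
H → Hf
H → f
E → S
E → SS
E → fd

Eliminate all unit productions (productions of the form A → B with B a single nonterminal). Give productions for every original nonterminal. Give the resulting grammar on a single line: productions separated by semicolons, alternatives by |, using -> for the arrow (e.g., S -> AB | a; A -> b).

S -> f | EE | Hf; E -> f | EE | Hf | SS | fd; H -> f | Hf

Unit productions: E->S, S->H.
Unit pairs (A ⇒* B via units): (E,H), (E,S), (S,H).
S: inherits non-unit rules of {H, S} → EE | Hf | f.
E: inherits non-unit rules of {E, H, S} → EE | Hf | SS | f | fd.
H: inherits non-unit rules of {H} → Hf | f.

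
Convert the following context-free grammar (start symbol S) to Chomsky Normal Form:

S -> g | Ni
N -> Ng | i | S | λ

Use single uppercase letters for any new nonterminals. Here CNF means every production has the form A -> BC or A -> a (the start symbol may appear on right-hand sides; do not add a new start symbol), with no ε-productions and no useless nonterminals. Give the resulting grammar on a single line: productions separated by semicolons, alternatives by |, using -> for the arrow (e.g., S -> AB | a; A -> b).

Nullable: {N}; after ε-elimination: S -> g | i | Ni; N -> S | g | i | Ng.
After unit-elimination: S -> g | i | Ni; N -> g | i | Ng | Ni.
TERM: introduce A -> g, B -> i and substitute in every rule of length ≥2.

S -> g | i | NB; A -> g; B -> i; N -> g | i | NA | NB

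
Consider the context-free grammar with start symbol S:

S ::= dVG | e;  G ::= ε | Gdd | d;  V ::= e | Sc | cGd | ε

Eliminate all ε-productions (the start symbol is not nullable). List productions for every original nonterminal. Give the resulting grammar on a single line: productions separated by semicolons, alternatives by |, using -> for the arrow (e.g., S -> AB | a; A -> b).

Nullable set: {G, V}.
S -> dVG: V, G nullable, giving d | dG | dV | dVG.
Drop G -> ε.
G -> Gdd: G nullable, giving Gdd | dd.
Drop V -> ε.
V -> cGd: G nullable, giving cGd | cd.
Unchanged (no nullable symbols): S -> e; G -> d; V -> Sc; V -> e.

S -> d | e | dG | dV | dVG; G -> d | dd | Gdd; V -> e | Sc | cd | cGd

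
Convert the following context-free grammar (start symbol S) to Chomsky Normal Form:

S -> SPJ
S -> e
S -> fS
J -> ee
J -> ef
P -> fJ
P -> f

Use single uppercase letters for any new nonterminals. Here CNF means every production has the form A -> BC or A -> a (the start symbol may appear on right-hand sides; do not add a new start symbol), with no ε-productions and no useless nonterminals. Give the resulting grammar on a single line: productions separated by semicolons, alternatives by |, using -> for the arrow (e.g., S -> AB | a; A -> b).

No ε-productions.
No unit productions to eliminate.
TERM: introduce A -> e, B -> f and substitute in every rule of length ≥2.
BIN: S -> SPJ becomes S -> SC, C -> PJ.

S -> e | BS | SC; A -> e; B -> f; C -> PJ; J -> AA | AB; P -> f | BJ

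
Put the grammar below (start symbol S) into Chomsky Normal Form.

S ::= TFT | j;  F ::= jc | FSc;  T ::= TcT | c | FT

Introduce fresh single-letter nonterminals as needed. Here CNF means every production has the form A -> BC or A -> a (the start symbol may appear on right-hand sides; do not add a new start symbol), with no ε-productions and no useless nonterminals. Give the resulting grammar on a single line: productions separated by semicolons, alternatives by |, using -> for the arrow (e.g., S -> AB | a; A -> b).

No ε-productions.
No unit productions to eliminate.
TERM: introduce A -> c, B -> j and substitute in every rule of length ≥2.
BIN: F -> FSA becomes F -> FC, C -> SA; S -> TFT becomes S -> TD, D -> FT; T -> TAT becomes T -> TE, E -> AT.

S -> j | TD; A -> c; B -> j; C -> SA; D -> FT; E -> AT; F -> BA | FC; T -> c | FT | TE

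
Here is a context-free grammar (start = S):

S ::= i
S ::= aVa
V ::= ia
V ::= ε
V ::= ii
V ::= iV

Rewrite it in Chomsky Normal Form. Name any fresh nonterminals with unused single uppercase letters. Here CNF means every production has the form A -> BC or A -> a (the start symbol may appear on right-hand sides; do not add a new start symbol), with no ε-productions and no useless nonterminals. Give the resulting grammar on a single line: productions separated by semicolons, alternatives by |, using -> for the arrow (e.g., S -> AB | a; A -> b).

S -> i | AA | AC; A -> a; B -> i; C -> VA; V -> i | BA | BB | BV

Nullable: {V}; after ε-elimination: S -> i | aa | aVa; V -> i | iV | ia | ii.
No unit productions to eliminate.
TERM: introduce A -> a, B -> i and substitute in every rule of length ≥2.
BIN: S -> AVA becomes S -> AC, C -> VA.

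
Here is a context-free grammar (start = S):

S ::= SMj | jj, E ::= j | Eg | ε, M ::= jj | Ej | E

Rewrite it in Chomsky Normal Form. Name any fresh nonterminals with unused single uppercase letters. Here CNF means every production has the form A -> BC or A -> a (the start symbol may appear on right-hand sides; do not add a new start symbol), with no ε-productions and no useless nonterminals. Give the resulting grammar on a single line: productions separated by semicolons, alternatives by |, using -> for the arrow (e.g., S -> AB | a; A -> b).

S -> BB | SB | SC; A -> g; B -> j; C -> MB; E -> g | j | EA; M -> g | j | BB | EA | EB

Nullable: {E, M}; after ε-elimination: S -> Sj | jj | SMj; E -> g | j | Eg; M -> E | j | Ej | jj.
After unit-elimination: S -> Sj | jj | SMj; E -> g | j | Eg; M -> g | j | Eg | Ej | jj.
TERM: introduce A -> g, B -> j and substitute in every rule of length ≥2.
BIN: S -> SMB becomes S -> SC, C -> MB.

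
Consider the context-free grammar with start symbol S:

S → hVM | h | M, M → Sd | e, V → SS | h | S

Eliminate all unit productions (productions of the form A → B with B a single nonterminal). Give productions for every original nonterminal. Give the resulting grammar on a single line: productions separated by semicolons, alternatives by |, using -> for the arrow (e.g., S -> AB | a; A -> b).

S -> e | h | Sd | hVM; M -> e | Sd; V -> e | h | SS | Sd | hVM

Unit productions: S->M, V->S.
Unit pairs (A ⇒* B via units): (S,M), (V,M), (V,S).
S: inherits non-unit rules of {M, S} → Sd | e | h | hVM.
M: inherits non-unit rules of {M} → Sd | e.
V: inherits non-unit rules of {M, S, V} → SS | Sd | e | h | hVM.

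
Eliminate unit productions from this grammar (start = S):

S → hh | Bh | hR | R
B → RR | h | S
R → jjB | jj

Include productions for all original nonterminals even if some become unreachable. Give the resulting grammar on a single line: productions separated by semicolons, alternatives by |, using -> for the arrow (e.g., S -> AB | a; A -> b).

S -> Bh | hR | hh | jj | jjB; B -> h | Bh | RR | hR | hh | jj | jjB; R -> jj | jjB

Unit productions: B->S, S->R.
Unit pairs (A ⇒* B via units): (B,R), (B,S), (S,R).
S: inherits non-unit rules of {R, S} → Bh | hR | hh | jj | jjB.
B: inherits non-unit rules of {B, R, S} → Bh | RR | h | hR | hh | jj | jjB.
R: inherits non-unit rules of {R} → jj | jjB.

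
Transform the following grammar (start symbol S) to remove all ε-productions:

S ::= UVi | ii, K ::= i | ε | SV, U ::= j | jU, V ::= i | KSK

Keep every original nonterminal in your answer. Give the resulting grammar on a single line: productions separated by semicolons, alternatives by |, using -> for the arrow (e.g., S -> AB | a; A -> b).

Nullable set: {K}.
Drop K -> ε.
V -> KSK: K, K nullable, giving KS | KSK | S | SK.
Unchanged (no nullable symbols): S -> UVi; S -> ii; K -> SV; K -> i; U -> j; U -> jU; V -> i.

S -> ii | UVi; K -> i | SV; U -> j | jU; V -> S | i | KS | SK | KSK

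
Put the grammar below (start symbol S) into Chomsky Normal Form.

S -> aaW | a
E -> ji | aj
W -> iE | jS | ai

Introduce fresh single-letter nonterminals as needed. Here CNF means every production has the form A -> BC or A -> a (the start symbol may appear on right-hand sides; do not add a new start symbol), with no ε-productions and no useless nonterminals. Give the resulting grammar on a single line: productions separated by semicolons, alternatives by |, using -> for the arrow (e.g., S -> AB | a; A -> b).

S -> a | AD; A -> a; B -> j; C -> i; D -> AW; E -> AB | BC; W -> AC | BS | CE

No ε-productions.
No unit productions to eliminate.
TERM: introduce A -> a, C -> i, B -> j and substitute in every rule of length ≥2.
BIN: S -> AAW becomes S -> AD, D -> AW.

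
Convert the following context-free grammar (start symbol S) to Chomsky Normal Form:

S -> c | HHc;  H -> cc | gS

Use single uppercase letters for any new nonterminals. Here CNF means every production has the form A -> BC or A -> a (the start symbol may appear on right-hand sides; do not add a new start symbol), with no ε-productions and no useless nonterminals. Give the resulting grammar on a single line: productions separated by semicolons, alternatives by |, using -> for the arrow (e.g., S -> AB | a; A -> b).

No ε-productions.
No unit productions to eliminate.
TERM: introduce A -> c, B -> g and substitute in every rule of length ≥2.
BIN: S -> HHA becomes S -> HC, C -> HA.

S -> c | HC; A -> c; B -> g; C -> HA; H -> AA | BS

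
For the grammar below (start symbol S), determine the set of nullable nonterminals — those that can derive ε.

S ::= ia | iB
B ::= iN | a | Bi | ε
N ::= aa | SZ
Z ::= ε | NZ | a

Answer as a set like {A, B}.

{B, Z}

Directly nullable (have an ε-rule): {B, Z}.
Not nullable: N, S — each has a terminal in every rule's right-hand side or depends on a non-nullable symbol.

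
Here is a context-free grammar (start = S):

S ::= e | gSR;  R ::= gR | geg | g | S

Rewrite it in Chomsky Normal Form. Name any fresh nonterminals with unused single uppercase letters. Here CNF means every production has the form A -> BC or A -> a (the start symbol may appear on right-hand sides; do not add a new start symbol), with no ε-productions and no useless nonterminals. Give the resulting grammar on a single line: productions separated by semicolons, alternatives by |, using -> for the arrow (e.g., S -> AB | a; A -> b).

No ε-productions.
After unit-elimination: S -> e | gSR; R -> e | g | gR | gSR | geg.
TERM: introduce B -> e, A -> g and substitute in every rule of length ≥2.
BIN: R -> ABA becomes R -> AC, C -> BA; R -> ASR becomes R -> AD, D -> SR; S -> ASR becomes S -> AE, E -> SR.

S -> e | AE; A -> g; B -> e; C -> BA; D -> SR; E -> SR; R -> e | g | AC | AD | AR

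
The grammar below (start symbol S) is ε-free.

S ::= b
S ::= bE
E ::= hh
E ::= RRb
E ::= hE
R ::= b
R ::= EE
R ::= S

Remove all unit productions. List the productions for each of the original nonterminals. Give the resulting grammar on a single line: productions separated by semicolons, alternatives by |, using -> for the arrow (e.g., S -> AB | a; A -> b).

S -> b | bE; E -> hE | hh | RRb; R -> b | EE | bE

Unit productions: R->S.
Unit pairs (A ⇒* B via units): (R,S).
S: inherits non-unit rules of {S} → b | bE.
E: inherits non-unit rules of {E} → RRb | hE | hh.
R: inherits non-unit rules of {R, S} → EE | b | bE.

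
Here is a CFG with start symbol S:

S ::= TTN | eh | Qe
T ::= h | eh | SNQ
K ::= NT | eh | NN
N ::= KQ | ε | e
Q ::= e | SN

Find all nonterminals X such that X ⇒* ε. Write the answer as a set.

Directly nullable (have an ε-rule): {N}.
K is nullable via K -> NN (every symbol on the right is already known nullable).
Not nullable: Q, S, T — each has a terminal in every rule's right-hand side or depends on a non-nullable symbol.

{K, N}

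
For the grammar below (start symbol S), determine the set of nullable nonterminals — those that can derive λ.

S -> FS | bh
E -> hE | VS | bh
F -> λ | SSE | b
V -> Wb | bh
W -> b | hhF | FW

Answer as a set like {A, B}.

Directly nullable (have an ε-rule): {F}.
Not nullable: E, S, V, W — each has a terminal in every rule's right-hand side or depends on a non-nullable symbol.

{F}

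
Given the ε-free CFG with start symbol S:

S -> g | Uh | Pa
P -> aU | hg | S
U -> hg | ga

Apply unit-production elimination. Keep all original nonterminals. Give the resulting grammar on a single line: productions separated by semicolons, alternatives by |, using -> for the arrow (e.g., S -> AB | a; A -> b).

S -> g | Pa | Uh; P -> g | Pa | Uh | aU | hg; U -> ga | hg

Unit productions: P->S.
Unit pairs (A ⇒* B via units): (P,S).
S: inherits non-unit rules of {S} → Pa | Uh | g.
P: inherits non-unit rules of {P, S} → Pa | Uh | aU | g | hg.
U: inherits non-unit rules of {U} → ga | hg.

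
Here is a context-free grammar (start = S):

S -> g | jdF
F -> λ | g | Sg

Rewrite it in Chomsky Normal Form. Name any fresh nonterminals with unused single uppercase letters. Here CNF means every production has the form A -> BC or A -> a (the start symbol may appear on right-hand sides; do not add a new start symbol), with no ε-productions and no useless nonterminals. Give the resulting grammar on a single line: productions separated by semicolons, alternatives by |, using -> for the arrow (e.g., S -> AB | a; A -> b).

Nullable: {F}; after ε-elimination: S -> g | jd | jdF; F -> g | Sg.
No unit productions to eliminate.
TERM: introduce C -> d, A -> g, B -> j and substitute in every rule of length ≥2.
BIN: S -> BCF becomes S -> BD, D -> CF.

S -> g | BC | BD; A -> g; B -> j; C -> d; D -> CF; F -> g | SA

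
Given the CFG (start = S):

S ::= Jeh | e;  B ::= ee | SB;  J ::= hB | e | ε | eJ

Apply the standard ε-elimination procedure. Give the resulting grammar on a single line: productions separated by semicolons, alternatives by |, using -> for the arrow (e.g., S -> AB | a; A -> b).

Nullable set: {J}.
S -> Jeh: J nullable, giving Jeh | eh.
Drop J -> ε.
J -> eJ: J nullable, giving e | eJ.
Unchanged (no nullable symbols): S -> e; B -> SB; B -> ee; J -> e; J -> hB.

S -> e | eh | Jeh; B -> SB | ee; J -> e | eJ | hB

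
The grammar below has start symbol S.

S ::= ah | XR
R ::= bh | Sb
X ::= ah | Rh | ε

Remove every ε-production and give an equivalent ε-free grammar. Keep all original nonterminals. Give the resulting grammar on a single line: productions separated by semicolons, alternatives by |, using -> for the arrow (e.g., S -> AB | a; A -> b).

Nullable set: {X}.
S -> XR: X nullable, giving R | XR.
Drop X -> ε.
Unchanged (no nullable symbols): S -> ah; R -> Sb; R -> bh; X -> Rh; X -> ah.

S -> R | XR | ah; R -> Sb | bh; X -> Rh | ah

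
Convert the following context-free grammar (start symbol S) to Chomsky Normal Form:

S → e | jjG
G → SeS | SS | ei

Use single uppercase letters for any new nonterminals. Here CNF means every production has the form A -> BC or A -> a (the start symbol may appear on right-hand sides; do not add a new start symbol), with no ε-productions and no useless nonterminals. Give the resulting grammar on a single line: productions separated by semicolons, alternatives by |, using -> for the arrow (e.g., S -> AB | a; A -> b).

S -> e | CE; A -> e; B -> i; C -> j; D -> AS; E -> CG; G -> AB | SD | SS

No ε-productions.
No unit productions to eliminate.
TERM: introduce A -> e, B -> i, C -> j and substitute in every rule of length ≥2.
BIN: G -> SAS becomes G -> SD, D -> AS; S -> CCG becomes S -> CE, E -> CG.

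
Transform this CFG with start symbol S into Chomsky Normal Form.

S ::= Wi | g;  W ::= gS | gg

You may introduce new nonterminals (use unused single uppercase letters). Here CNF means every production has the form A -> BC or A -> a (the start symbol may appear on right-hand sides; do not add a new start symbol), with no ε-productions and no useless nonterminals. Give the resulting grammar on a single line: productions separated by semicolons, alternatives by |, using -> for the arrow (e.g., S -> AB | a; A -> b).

No ε-productions.
No unit productions to eliminate.
TERM: introduce B -> g, A -> i and substitute in every rule of length ≥2.

S -> g | WA; A -> i; B -> g; W -> BB | BS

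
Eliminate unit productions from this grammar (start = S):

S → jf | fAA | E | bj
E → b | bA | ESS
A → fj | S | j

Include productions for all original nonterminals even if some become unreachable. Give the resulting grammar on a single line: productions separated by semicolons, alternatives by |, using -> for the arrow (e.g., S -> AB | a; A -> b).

S -> b | bA | bj | jf | ESS | fAA; A -> b | j | bA | bj | fj | jf | ESS | fAA; E -> b | bA | ESS

Unit productions: A->S, S->E.
Unit pairs (A ⇒* B via units): (A,E), (A,S), (S,E).
S: inherits non-unit rules of {E, S} → ESS | b | bA | bj | fAA | jf.
A: inherits non-unit rules of {A, E, S} → ESS | b | bA | bj | fAA | fj | j | jf.
E: inherits non-unit rules of {E} → ESS | b | bA.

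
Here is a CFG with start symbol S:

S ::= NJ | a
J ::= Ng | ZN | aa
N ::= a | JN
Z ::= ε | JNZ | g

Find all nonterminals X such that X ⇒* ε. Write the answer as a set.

{Z}

Directly nullable (have an ε-rule): {Z}.
Not nullable: J, N, S — each has a terminal in every rule's right-hand side or depends on a non-nullable symbol.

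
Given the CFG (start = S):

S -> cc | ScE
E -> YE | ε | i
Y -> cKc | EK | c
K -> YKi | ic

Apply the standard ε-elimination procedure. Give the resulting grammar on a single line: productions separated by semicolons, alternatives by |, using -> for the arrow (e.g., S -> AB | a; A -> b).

S -> Sc | cc | ScE; E -> Y | i | YE; K -> ic | YKi; Y -> K | c | EK | cKc

Nullable set: {E}.
S -> ScE: E nullable, giving Sc | ScE.
Drop E -> ε.
E -> YE: E nullable, giving Y | YE.
Y -> EK: E nullable, giving EK | K.
Unchanged (no nullable symbols): S -> cc; E -> i; K -> YKi; K -> ic; Y -> c; Y -> cKc.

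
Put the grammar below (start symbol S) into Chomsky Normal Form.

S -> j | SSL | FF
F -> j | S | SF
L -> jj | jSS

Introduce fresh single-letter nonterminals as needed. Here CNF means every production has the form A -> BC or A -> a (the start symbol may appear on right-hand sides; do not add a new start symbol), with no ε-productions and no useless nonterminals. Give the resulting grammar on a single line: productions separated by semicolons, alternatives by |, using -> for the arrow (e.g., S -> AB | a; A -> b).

No ε-productions.
After unit-elimination: S -> j | FF | SSL; F -> j | FF | SF | SSL; L -> jj | jSS.
TERM: introduce A -> j and substitute in every rule of length ≥2.
BIN: F -> SSL becomes F -> SB, B -> SL; L -> ASS becomes L -> AC, C -> SS; S -> SSL becomes S -> SD, D -> SL.

S -> j | FF | SD; A -> j; B -> SL; C -> SS; D -> SL; F -> j | FF | SB | SF; L -> AA | AC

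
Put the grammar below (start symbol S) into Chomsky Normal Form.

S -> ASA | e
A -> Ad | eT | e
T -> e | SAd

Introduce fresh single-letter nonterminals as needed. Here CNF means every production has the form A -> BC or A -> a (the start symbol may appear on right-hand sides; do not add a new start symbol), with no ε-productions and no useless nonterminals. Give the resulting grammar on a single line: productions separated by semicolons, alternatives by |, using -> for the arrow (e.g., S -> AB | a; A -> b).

No ε-productions.
No unit productions to eliminate.
TERM: introduce B -> d, C -> e and substitute in every rule of length ≥2.
BIN: S -> ASA becomes S -> AD, D -> SA; T -> SAB becomes T -> SE, E -> AB.

S -> e | AD; A -> e | AB | CT; B -> d; C -> e; D -> SA; E -> AB; T -> e | SE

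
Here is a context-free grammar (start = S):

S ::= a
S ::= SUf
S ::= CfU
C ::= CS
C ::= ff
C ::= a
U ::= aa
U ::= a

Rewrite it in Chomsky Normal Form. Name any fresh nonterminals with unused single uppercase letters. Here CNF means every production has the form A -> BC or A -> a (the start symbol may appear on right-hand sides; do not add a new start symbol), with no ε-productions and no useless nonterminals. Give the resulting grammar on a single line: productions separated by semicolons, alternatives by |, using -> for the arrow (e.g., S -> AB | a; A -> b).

S -> a | CD | SE; A -> f; B -> a; C -> a | AA | CS; D -> AU; E -> UA; U -> a | BB

No ε-productions.
No unit productions to eliminate.
TERM: introduce B -> a, A -> f and substitute in every rule of length ≥2.
BIN: S -> CAU becomes S -> CD, D -> AU; S -> SUA becomes S -> SE, E -> UA.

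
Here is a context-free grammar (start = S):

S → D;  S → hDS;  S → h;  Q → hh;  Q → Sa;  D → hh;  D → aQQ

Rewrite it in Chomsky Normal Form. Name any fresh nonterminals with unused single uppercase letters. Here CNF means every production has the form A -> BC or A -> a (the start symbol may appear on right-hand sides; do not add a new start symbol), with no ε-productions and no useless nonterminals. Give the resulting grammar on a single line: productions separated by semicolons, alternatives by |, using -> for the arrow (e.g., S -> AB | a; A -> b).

S -> h | AE | BB | BF; A -> a; B -> h; C -> QQ; D -> AC | BB; E -> QQ; F -> DS; Q -> BB | SA

No ε-productions.
After unit-elimination: S -> h | hh | aQQ | hDS; D -> hh | aQQ; Q -> Sa | hh.
TERM: introduce A -> a, B -> h and substitute in every rule of length ≥2.
BIN: D -> AQQ becomes D -> AC, C -> QQ; S -> AQQ becomes S -> AE, E -> QQ; S -> BDS becomes S -> BF, F -> DS.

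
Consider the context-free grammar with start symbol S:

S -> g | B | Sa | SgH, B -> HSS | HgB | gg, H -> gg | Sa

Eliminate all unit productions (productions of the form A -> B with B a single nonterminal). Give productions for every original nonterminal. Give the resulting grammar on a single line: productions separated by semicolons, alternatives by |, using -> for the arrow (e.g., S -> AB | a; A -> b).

Unit productions: S->B.
Unit pairs (A ⇒* B via units): (S,B).
S: inherits non-unit rules of {B, S} → HSS | HgB | Sa | SgH | g | gg.
B: inherits non-unit rules of {B} → HSS | HgB | gg.
H: inherits non-unit rules of {H} → Sa | gg.

S -> g | Sa | gg | HSS | HgB | SgH; B -> gg | HSS | HgB; H -> Sa | gg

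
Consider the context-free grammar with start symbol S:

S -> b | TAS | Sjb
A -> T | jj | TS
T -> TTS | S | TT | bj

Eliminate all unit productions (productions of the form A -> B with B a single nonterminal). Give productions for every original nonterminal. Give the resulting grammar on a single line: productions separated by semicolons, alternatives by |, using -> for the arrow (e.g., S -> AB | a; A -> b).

S -> b | Sjb | TAS; A -> b | TS | TT | bj | jj | Sjb | TAS | TTS; T -> b | TT | bj | Sjb | TAS | TTS

Unit productions: A->T, T->S.
Unit pairs (A ⇒* B via units): (A,S), (A,T), (T,S).
S: inherits non-unit rules of {S} → Sjb | TAS | b.
A: inherits non-unit rules of {A, S, T} → Sjb | TAS | TS | TT | TTS | b | bj | jj.
T: inherits non-unit rules of {S, T} → Sjb | TAS | TT | TTS | b | bj.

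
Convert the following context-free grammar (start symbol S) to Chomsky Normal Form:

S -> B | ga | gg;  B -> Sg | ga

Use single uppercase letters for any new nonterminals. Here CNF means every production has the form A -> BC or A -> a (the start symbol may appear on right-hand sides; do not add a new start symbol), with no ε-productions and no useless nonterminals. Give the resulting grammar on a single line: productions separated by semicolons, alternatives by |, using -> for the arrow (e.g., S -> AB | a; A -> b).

No ε-productions.
After unit-elimination: S -> Sg | ga | gg; B -> Sg | ga.
TERM: introduce C -> a, A -> g and substitute in every rule of length ≥2.
Drop unreachable/unproductive: B.

S -> AA | AC | SA; A -> g; C -> a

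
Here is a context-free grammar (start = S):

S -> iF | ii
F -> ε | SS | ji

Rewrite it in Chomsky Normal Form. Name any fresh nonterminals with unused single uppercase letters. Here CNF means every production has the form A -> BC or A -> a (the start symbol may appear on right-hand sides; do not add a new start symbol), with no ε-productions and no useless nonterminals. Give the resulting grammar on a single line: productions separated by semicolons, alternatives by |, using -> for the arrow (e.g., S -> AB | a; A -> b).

S -> i | BB | BF; A -> j; B -> i; F -> AB | SS

Nullable: {F}; after ε-elimination: S -> i | iF | ii; F -> SS | ji.
No unit productions to eliminate.
TERM: introduce B -> i, A -> j and substitute in every rule of length ≥2.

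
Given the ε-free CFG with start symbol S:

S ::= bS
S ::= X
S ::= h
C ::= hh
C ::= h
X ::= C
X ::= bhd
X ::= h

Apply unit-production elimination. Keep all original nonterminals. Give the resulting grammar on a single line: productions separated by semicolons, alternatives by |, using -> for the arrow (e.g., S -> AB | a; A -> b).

Unit productions: S->X, X->C.
Unit pairs (A ⇒* B via units): (S,C), (S,X), (X,C).
S: inherits non-unit rules of {C, S, X} → bS | bhd | h | hh.
C: inherits non-unit rules of {C} → h | hh.
X: inherits non-unit rules of {C, X} → bhd | h | hh.

S -> h | bS | hh | bhd; C -> h | hh; X -> h | hh | bhd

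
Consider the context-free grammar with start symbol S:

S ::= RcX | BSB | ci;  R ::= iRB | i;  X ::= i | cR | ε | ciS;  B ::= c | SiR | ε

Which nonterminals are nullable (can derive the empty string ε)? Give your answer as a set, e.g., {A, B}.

{B, X}

Directly nullable (have an ε-rule): {B, X}.
Not nullable: R, S — each has a terminal in every rule's right-hand side or depends on a non-nullable symbol.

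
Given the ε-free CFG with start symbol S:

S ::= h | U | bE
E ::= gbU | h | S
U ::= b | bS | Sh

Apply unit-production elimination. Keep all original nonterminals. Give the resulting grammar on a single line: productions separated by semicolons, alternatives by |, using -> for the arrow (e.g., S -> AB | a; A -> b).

Unit productions: E->S, S->U.
Unit pairs (A ⇒* B via units): (E,S), (E,U), (S,U).
S: inherits non-unit rules of {S, U} → Sh | b | bE | bS | h.
E: inherits non-unit rules of {E, S, U} → Sh | b | bE | bS | gbU | h.
U: inherits non-unit rules of {U} → Sh | b | bS.

S -> b | h | Sh | bE | bS; E -> b | h | Sh | bE | bS | gbU; U -> b | Sh | bS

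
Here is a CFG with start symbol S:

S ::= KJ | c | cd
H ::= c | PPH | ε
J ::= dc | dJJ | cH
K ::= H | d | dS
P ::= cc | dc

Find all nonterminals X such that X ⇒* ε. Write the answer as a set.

Directly nullable (have an ε-rule): {H}.
K is nullable via K -> H (every symbol on the right is already known nullable).
Not nullable: J, P, S — each has a terminal in every rule's right-hand side or depends on a non-nullable symbol.

{H, K}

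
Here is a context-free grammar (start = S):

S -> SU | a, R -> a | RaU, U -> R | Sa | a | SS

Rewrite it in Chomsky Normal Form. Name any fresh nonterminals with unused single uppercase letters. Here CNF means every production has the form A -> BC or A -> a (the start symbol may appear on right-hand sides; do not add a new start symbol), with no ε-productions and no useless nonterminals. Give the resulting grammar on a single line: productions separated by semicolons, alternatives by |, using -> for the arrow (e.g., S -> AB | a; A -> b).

S -> a | SU; A -> a; B -> AU; C -> AU; R -> a | RB; U -> a | RC | SA | SS

No ε-productions.
After unit-elimination: S -> a | SU; R -> a | RaU; U -> a | SS | Sa | RaU.
TERM: introduce A -> a and substitute in every rule of length ≥2.
BIN: R -> RAU becomes R -> RB, B -> AU; U -> RAU becomes U -> RC, C -> AU.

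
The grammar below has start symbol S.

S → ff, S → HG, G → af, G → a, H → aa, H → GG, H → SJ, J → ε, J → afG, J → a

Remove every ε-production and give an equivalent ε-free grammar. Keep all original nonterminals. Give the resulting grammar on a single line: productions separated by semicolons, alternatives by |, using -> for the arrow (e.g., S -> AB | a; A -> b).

Nullable set: {J}.
H -> SJ: J nullable, giving S | SJ.
Drop J -> ε.
Unchanged (no nullable symbols): S -> HG; S -> ff; G -> a; G -> af; H -> GG; H -> aa; J -> a; J -> afG.

S -> HG | ff; G -> a | af; H -> S | GG | SJ | aa; J -> a | afG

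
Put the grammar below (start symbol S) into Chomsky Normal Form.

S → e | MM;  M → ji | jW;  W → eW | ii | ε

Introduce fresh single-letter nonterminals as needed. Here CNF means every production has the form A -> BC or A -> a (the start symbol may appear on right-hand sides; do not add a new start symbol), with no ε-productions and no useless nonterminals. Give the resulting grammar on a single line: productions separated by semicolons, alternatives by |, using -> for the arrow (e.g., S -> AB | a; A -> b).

S -> e | MM; A -> j; B -> i; C -> e; M -> j | AB | AW; W -> e | BB | CW

Nullable: {W}; after ε-elimination: S -> e | MM; M -> j | jW | ji; W -> e | eW | ii.
No unit productions to eliminate.
TERM: introduce C -> e, B -> i, A -> j and substitute in every rule of length ≥2.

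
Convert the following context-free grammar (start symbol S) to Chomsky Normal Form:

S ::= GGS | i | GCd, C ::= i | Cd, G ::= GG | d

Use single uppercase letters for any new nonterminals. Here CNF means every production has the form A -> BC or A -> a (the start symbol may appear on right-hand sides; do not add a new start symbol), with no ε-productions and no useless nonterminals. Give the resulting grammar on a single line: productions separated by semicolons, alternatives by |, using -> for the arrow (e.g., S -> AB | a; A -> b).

S -> i | GB | GD; A -> d; B -> CA; C -> i | CA; D -> GS; G -> d | GG

No ε-productions.
No unit productions to eliminate.
TERM: introduce A -> d and substitute in every rule of length ≥2.
BIN: S -> GCA becomes S -> GB, B -> CA; S -> GGS becomes S -> GD, D -> GS.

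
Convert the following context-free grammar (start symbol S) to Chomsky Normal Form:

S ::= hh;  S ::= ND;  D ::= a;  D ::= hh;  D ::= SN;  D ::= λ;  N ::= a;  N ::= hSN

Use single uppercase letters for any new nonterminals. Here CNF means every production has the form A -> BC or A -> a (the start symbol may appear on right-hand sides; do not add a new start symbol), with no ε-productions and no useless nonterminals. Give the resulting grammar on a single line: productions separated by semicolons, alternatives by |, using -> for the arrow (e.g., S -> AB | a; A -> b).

S -> a | AA | AC | ND; A -> h; B -> SN; C -> SN; D -> a | AA | SN; N -> a | AB

Nullable: {D}; after ε-elimination: S -> N | ND | hh; D -> a | SN | hh; N -> a | hSN.
After unit-elimination: S -> a | ND | hh | hSN; D -> a | SN | hh; N -> a | hSN.
TERM: introduce A -> h and substitute in every rule of length ≥2.
BIN: N -> ASN becomes N -> AB, B -> SN; S -> ASN becomes S -> AC, C -> SN.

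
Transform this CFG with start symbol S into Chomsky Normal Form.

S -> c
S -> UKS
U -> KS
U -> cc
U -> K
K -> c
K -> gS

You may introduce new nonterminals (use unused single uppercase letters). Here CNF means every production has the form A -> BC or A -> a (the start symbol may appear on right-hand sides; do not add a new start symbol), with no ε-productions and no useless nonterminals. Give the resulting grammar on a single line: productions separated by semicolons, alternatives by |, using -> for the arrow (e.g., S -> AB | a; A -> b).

S -> c | UC; A -> g; B -> c; C -> KS; K -> c | AS; U -> c | AS | BB | KS

No ε-productions.
After unit-elimination: S -> c | UKS; K -> c | gS; U -> c | KS | cc | gS.
TERM: introduce B -> c, A -> g and substitute in every rule of length ≥2.
BIN: S -> UKS becomes S -> UC, C -> KS.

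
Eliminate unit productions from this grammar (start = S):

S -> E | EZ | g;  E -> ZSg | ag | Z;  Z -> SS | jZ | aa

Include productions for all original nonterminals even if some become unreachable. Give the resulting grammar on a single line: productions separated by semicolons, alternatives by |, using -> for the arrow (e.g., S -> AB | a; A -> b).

Unit productions: E->Z, S->E.
Unit pairs (A ⇒* B via units): (E,Z), (S,E), (S,Z).
S: inherits non-unit rules of {E, S, Z} → EZ | SS | ZSg | aa | ag | g | jZ.
E: inherits non-unit rules of {E, Z} → SS | ZSg | aa | ag | jZ.
Z: inherits non-unit rules of {Z} → SS | aa | jZ.

S -> g | EZ | SS | aa | ag | jZ | ZSg; E -> SS | aa | ag | jZ | ZSg; Z -> SS | aa | jZ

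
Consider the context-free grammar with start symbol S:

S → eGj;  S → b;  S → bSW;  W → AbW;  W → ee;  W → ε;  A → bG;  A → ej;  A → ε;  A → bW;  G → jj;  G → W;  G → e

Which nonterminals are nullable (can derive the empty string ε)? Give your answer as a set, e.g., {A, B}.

Directly nullable (have an ε-rule): {A, W}.
G is nullable via G -> W (every symbol on the right is already known nullable).
Not nullable: S — each has a terminal in every rule's right-hand side or depends on a non-nullable symbol.

{A, G, W}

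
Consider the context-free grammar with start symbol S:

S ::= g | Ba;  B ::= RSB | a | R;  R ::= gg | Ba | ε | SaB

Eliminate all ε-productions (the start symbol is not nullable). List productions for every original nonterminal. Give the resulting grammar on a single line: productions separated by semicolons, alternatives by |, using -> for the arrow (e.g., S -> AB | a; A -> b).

Nullable set: {B, R}.
S -> Ba: B nullable, giving Ba | a.
B -> R: R nullable, giving R.
B -> RSB: R, B nullable, giving RS | RSB | S | SB.
Drop R -> ε.
R -> Ba: B nullable, giving Ba | a.
R -> SaB: B nullable, giving Sa | SaB.
Unchanged (no nullable symbols): S -> g; B -> a; R -> gg.

S -> a | g | Ba; B -> R | S | a | RS | SB | RSB; R -> a | Ba | Sa | gg | SaB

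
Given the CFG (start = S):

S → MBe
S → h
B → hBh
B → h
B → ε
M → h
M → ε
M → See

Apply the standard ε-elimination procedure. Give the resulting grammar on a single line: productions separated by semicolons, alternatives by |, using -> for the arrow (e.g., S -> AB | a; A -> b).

S -> e | h | Be | Me | MBe; B -> h | hh | hBh; M -> h | See

Nullable set: {B, M}.
S -> MBe: M, B nullable, giving Be | MBe | Me | e.
Drop B -> ε.
B -> hBh: B nullable, giving hBh | hh.
Drop M -> ε.
Unchanged (no nullable symbols): S -> h; B -> h; M -> See; M -> h.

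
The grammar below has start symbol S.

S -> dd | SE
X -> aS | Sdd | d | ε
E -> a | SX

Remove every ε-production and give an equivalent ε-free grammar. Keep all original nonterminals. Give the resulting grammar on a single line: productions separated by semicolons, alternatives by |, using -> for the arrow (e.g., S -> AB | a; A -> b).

S -> SE | dd; E -> S | a | SX; X -> d | aS | Sdd

Nullable set: {X}.
E -> SX: X nullable, giving S | SX.
Drop X -> ε.
Unchanged (no nullable symbols): S -> SE; S -> dd; E -> a; X -> Sdd; X -> aS; X -> d.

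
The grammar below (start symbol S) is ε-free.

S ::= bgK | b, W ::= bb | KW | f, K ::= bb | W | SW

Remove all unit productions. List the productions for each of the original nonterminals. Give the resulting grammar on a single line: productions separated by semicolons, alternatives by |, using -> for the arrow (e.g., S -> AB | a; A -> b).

S -> b | bgK; K -> f | KW | SW | bb; W -> f | KW | bb

Unit productions: K->W.
Unit pairs (A ⇒* B via units): (K,W).
S: inherits non-unit rules of {S} → b | bgK.
K: inherits non-unit rules of {K, W} → KW | SW | bb | f.
W: inherits non-unit rules of {W} → KW | bb | f.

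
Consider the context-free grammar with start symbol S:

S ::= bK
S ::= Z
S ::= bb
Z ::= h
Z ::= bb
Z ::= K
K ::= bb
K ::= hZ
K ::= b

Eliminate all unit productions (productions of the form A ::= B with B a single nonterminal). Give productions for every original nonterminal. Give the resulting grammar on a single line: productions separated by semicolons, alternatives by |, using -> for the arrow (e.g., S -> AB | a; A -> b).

S -> b | h | bK | bb | hZ; K -> b | bb | hZ; Z -> b | h | bb | hZ

Unit productions: S->Z, Z->K.
Unit pairs (A ⇒* B via units): (S,K), (S,Z), (Z,K).
S: inherits non-unit rules of {K, S, Z} → b | bK | bb | h | hZ.
K: inherits non-unit rules of {K} → b | bb | hZ.
Z: inherits non-unit rules of {K, Z} → b | bb | h | hZ.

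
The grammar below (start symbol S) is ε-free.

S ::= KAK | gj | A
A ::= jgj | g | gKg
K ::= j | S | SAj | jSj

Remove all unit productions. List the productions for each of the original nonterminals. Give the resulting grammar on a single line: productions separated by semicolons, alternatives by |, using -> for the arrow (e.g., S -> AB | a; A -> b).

Unit productions: K->S, S->A.
Unit pairs (A ⇒* B via units): (K,A), (K,S), (S,A).
S: inherits non-unit rules of {A, S} → KAK | g | gKg | gj | jgj.
A: inherits non-unit rules of {A} → g | gKg | jgj.
K: inherits non-unit rules of {A, K, S} → KAK | SAj | g | gKg | gj | j | jSj | jgj.

S -> g | gj | KAK | gKg | jgj; A -> g | gKg | jgj; K -> g | j | gj | KAK | SAj | gKg | jSj | jgj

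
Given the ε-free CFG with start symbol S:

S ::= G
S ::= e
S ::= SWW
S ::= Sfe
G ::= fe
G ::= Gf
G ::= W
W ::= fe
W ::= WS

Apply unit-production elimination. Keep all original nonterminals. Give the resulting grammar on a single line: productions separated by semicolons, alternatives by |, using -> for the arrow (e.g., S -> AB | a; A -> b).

Unit productions: G->W, S->G.
Unit pairs (A ⇒* B via units): (G,W), (S,G), (S,W).
S: inherits non-unit rules of {G, S, W} → Gf | SWW | Sfe | WS | e | fe.
G: inherits non-unit rules of {G, W} → Gf | WS | fe.
W: inherits non-unit rules of {W} → WS | fe.

S -> e | Gf | WS | fe | SWW | Sfe; G -> Gf | WS | fe; W -> WS | fe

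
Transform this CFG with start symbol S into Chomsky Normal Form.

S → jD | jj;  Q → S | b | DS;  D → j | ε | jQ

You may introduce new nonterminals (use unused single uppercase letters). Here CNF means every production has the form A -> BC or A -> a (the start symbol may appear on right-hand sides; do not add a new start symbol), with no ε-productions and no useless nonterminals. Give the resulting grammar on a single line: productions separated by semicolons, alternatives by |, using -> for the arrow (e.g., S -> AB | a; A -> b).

S -> j | AA | AD; A -> j; D -> j | AQ; Q -> b | j | AA | AD | DS

Nullable: {D}; after ε-elimination: S -> j | jD | jj; D -> j | jQ; Q -> S | b | DS.
After unit-elimination: S -> j | jD | jj; D -> j | jQ; Q -> b | j | DS | jD | jj.
TERM: introduce A -> j and substitute in every rule of length ≥2.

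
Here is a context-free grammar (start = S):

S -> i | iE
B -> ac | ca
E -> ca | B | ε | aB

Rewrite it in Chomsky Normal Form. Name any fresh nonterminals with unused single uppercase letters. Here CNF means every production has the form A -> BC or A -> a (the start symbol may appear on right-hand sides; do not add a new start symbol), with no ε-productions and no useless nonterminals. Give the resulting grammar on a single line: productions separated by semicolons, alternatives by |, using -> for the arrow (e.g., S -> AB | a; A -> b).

S -> i | DE; A -> a; B -> AC | CA; C -> c; D -> i; E -> AB | AC | CA

Nullable: {E}; after ε-elimination: S -> i | iE; B -> ac | ca; E -> B | aB | ca.
After unit-elimination: S -> i | iE; B -> ac | ca; E -> aB | ac | ca.
TERM: introduce A -> a, C -> c, D -> i and substitute in every rule of length ≥2.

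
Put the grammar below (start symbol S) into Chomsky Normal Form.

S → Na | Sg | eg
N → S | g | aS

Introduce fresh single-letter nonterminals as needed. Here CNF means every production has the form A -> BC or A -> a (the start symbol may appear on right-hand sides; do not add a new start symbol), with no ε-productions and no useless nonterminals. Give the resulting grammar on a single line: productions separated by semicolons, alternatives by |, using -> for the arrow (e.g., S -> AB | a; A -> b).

S -> CB | NA | SB; A -> a; B -> g; C -> e; N -> g | AS | CB | NA | SB

No ε-productions.
After unit-elimination: S -> Na | Sg | eg; N -> g | Na | Sg | aS | eg.
TERM: introduce A -> a, C -> e, B -> g and substitute in every rule of length ≥2.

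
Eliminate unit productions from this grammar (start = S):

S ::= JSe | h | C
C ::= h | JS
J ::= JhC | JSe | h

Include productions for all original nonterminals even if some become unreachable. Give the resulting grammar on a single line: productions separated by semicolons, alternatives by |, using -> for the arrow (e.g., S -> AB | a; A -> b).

Unit productions: S->C.
Unit pairs (A ⇒* B via units): (S,C).
S: inherits non-unit rules of {C, S} → JS | JSe | h.
C: inherits non-unit rules of {C} → JS | h.
J: inherits non-unit rules of {J} → JSe | JhC | h.

S -> h | JS | JSe; C -> h | JS; J -> h | JSe | JhC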